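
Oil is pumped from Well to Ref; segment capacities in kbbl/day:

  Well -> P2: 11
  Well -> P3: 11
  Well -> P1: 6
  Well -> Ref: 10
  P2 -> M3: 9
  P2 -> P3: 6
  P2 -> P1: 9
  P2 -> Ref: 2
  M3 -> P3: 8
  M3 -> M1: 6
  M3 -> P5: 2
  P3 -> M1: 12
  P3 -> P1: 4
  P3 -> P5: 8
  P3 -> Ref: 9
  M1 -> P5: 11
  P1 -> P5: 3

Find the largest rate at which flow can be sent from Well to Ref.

21

Augment Well→Ref: bottleneck 10, flow now 10.
Augment Well→P2→Ref: bottleneck 2, flow now 12.
Augment Well→P3→Ref: bottleneck 9, flow now 21.
No augmenting path remains; maximum flow = 21.
In the residual graph, reachable from Well: {Well, P2, M3, P3, M1, P1, P5}.
Min-cut edges: Well→Ref (10), P2→Ref (2), P3→Ref (9); capacity 10 + 2 + 9 = 21.
This cut is saturated, so no flow can exceed 21.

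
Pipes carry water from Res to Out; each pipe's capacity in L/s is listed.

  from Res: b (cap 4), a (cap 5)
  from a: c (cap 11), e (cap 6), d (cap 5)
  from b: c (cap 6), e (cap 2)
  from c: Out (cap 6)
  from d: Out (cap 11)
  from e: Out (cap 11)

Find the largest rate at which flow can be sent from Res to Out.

Augment Res→a→c→Out: bottleneck 5, flow now 5.
Augment Res→b→c→Out: bottleneck 1, flow now 6.
Augment Res→b→e→Out: bottleneck 2, flow now 8.
Augment Res→b→c→a→d→Out: bottleneck 1, flow now 9. (uses reverse residual edge)
No augmenting path remains; maximum flow = 9.
In the residual graph, reachable from Res: {Res}.
Min-cut edges: Res→a (5), Res→b (4); capacity 5 + 4 = 9.
This cut is saturated, so no flow can exceed 9.

9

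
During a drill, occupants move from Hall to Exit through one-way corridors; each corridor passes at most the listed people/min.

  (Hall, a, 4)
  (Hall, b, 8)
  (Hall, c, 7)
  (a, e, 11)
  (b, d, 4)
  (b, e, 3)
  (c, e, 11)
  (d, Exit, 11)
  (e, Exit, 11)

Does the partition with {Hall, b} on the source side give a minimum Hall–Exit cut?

Given cut capacity: 4 + 7 + 4 + 3 = 18.
Augment Hall→a→e→Exit: bottleneck 4, flow now 4.
Augment Hall→b→d→Exit: bottleneck 4, flow now 8.
Augment Hall→b→e→Exit: bottleneck 3, flow now 11.
Augment Hall→c→e→Exit: bottleneck 4, flow now 15.
No augmenting path remains; maximum flow = 15.
In the residual graph, reachable from Hall: {Hall, a, b, c, e}.
Min-cut edges: b→d (4), e→Exit (11); capacity 4 + 11 = 15.
Cut capacity 18 exceeds the max flow 15, so it is not minimum.

No — its capacity is 18, but the minimum cut has capacity 15.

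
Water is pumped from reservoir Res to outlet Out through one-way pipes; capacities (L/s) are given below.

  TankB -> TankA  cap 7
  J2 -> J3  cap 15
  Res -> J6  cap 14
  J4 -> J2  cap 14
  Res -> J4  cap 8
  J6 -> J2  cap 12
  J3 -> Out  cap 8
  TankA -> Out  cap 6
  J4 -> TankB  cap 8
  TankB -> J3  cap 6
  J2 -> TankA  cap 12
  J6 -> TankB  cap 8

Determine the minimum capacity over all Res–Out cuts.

14

Augment Res→J6→TankB→J3→Out: bottleneck 6, flow now 6.
Augment Res→J6→TankB→TankA→Out: bottleneck 2, flow now 8.
Augment Res→J6→J2→J3→Out: bottleneck 2, flow now 10.
Augment Res→J6→J2→TankA→Out: bottleneck 4, flow now 14.
No augmenting path remains; maximum flow = 14.
By max-flow min-cut, the minimum cut capacity equals the max flow.
In the residual graph, reachable from Res: {Res, J6, J4, TankB, J2, J3, TankA}.
Min-cut edges: J3→Out (8), TankA→Out (6); capacity 8 + 6 = 14.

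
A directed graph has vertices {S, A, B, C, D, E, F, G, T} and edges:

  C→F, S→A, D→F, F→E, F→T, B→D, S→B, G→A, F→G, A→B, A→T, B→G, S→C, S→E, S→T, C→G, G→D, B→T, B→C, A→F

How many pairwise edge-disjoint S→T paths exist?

Assign every edge capacity 1; by Menger, the answer equals the max flow.
Path S→T (+1); total 1.
Path S→A→T (+1); total 2.
Path S→B→T (+1); total 3.
Path S→C→F→T (+1); total 4.
No residual S→T path; max flow = 4.
Certifying cut of size 4: {S→A, S→B, S→C, S→T}.

4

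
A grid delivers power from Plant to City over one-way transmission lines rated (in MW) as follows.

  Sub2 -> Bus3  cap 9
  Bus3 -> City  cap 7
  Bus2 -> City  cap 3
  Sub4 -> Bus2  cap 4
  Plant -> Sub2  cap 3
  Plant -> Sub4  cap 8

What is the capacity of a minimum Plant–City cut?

6

Augment Plant→Sub4→Bus2→City: bottleneck 3, flow now 3.
Augment Plant→Sub2→Bus3→City: bottleneck 3, flow now 6.
No augmenting path remains; maximum flow = 6.
By max-flow min-cut, the minimum cut capacity equals the max flow.
In the residual graph, reachable from Plant: {Plant, Sub4, Bus2}.
Min-cut edges: Plant→Sub2 (3), Bus2→City (3); capacity 3 + 3 = 6.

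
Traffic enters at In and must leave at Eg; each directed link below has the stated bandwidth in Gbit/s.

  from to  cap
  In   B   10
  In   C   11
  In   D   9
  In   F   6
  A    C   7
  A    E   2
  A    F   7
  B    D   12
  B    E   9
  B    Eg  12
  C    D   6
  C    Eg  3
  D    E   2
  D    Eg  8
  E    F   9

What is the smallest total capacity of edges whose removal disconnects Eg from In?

Augment In→B→Eg: bottleneck 10, flow now 10.
Augment In→C→Eg: bottleneck 3, flow now 13.
Augment In→D→Eg: bottleneck 8, flow now 21.
No augmenting path remains; maximum flow = 21.
By max-flow min-cut, the minimum cut capacity equals the max flow.
In the residual graph, reachable from In: {In, C, D, E, F}.
Min-cut edges: In→B (10), C→Eg (3), D→Eg (8); capacity 10 + 3 + 8 = 21.

21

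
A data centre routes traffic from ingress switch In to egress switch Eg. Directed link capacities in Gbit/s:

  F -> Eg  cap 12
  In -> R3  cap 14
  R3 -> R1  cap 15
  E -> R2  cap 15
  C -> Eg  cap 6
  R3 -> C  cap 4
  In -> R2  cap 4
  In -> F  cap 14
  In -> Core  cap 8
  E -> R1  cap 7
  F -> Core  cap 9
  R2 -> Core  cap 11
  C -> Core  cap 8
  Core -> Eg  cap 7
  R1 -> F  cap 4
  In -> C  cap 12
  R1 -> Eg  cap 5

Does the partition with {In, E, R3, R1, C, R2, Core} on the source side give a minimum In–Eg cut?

No — its capacity is 36, but the minimum cut has capacity 30.

Given cut capacity: 14 + 4 + 5 + 6 + 7 = 36.
Augment In→C→Eg: bottleneck 6, flow now 6.
Augment In→F→Eg: bottleneck 12, flow now 18.
Augment In→Core→Eg: bottleneck 7, flow now 25.
Augment In→R3→R1→Eg: bottleneck 5, flow now 30.
No augmenting path remains; maximum flow = 30.
In the residual graph, reachable from In: {In, R3, R1, C, R2, F, Core}.
Min-cut edges: R1→Eg (5), C→Eg (6), F→Eg (12), Core→Eg (7); capacity 5 + 6 + 12 + 7 = 30.
Cut capacity 36 exceeds the max flow 30, so it is not minimum.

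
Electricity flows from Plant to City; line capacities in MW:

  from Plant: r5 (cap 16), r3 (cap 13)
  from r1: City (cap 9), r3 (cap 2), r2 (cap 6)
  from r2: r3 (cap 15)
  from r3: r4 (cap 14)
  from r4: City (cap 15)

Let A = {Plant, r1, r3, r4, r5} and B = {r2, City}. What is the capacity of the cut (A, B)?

Edges leaving {Plant, r1, r3, r4, r5}: r1→r2 (6), r1→City (9), r4→City (15).
Cut capacity = 6 + 9 + 15 = 30.

30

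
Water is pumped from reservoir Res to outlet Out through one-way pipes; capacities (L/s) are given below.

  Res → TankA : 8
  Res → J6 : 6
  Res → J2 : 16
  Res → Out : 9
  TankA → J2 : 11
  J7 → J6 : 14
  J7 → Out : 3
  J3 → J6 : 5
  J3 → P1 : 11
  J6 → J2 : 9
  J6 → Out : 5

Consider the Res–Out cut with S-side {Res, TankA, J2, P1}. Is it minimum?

Given cut capacity: 6 + 9 = 15.
Augment Res→Out: bottleneck 9, flow now 9.
Augment Res→J6→Out: bottleneck 5, flow now 14.
No augmenting path remains; maximum flow = 14.
In the residual graph, reachable from Res: {Res, TankA, J6, J2}.
Min-cut edges: Res→Out (9), J6→Out (5); capacity 9 + 5 = 14.
Cut capacity 15 exceeds the max flow 14, so it is not minimum.

No — its capacity is 15, but the minimum cut has capacity 14.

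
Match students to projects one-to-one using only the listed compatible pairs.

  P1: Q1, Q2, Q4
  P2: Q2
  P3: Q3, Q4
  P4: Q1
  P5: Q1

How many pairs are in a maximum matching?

Unit-capacity flow: source→left, listed edges, right→sink; max matching = max flow.
Augmenting path P1→Q1 (+1); matched 1.
Augmenting path P2→Q2 (+1); matched 2.
Augmenting path P3→Q3 (+1); matched 3.
Augmenting path P4→Q1→P1→Q4 (+1); matched 4.
No augmenting path remains; maximum matching = 4.
König certificate: {P1, P2, P3, Q1} is a vertex cover of size 4 (every listed pair touches it), so no matching can be larger.

4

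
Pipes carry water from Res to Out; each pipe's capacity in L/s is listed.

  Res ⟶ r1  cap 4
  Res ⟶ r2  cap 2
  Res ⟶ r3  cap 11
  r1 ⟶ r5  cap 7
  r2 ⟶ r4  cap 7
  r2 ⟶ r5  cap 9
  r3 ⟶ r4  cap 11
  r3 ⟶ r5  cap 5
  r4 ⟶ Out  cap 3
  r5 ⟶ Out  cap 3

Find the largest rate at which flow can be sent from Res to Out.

Augment Res→r1→r5→Out: bottleneck 3, flow now 3.
Augment Res→r2→r4→Out: bottleneck 2, flow now 5.
Augment Res→r3→r4→Out: bottleneck 1, flow now 6.
No augmenting path remains; maximum flow = 6.
In the residual graph, reachable from Res: {Res, r1, r2, r3, r4, r5}.
Min-cut edges: r4→Out (3), r5→Out (3); capacity 3 + 3 = 6.
This cut is saturated, so no flow can exceed 6.

6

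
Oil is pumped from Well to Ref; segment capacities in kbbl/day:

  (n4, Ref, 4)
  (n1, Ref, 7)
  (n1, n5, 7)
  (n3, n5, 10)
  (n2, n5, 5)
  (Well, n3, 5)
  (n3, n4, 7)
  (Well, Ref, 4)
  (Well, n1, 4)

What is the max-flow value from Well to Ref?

Augment Well→Ref: bottleneck 4, flow now 4.
Augment Well→n1→Ref: bottleneck 4, flow now 8.
Augment Well→n3→n4→Ref: bottleneck 4, flow now 12.
No augmenting path remains; maximum flow = 12.
In the residual graph, reachable from Well: {Well, n3, n4, n5}.
Min-cut edges: Well→n1 (4), Well→Ref (4), n4→Ref (4); capacity 4 + 4 + 4 = 12.
This cut is saturated, so no flow can exceed 12.

12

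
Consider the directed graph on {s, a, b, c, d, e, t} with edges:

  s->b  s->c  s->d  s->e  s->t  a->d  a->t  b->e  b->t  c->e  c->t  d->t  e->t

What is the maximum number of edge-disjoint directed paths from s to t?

5

Assign every edge capacity 1; by Menger, the answer equals the max flow.
Path s→t (+1); total 1.
Path s→b→t (+1); total 2.
Path s→c→t (+1); total 3.
Path s→d→t (+1); total 4.
Path s→e→t (+1); total 5.
No residual s→t path; max flow = 5.
Certifying cut of size 5: {s→b, s→c, s→d, s→e, s→t}.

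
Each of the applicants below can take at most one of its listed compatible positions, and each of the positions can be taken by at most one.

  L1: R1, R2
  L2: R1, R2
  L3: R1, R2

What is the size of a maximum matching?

2

Unit-capacity flow: source→left, listed edges, right→sink; max matching = max flow.
Augmenting path L1→R1 (+1); matched 1.
Augmenting path L2→R2 (+1); matched 2.
No augmenting path remains; maximum matching = 2.
König certificate: {R1, R2} is a vertex cover of size 2 (every listed pair touches it), so no matching can be larger.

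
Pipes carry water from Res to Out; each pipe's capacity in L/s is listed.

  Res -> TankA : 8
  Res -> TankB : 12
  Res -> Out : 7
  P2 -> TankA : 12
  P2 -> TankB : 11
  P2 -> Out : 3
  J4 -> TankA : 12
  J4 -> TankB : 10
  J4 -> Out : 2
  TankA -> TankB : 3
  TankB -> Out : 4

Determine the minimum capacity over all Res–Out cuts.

Augment Res→Out: bottleneck 7, flow now 7.
Augment Res→TankB→Out: bottleneck 4, flow now 11.
No augmenting path remains; maximum flow = 11.
By max-flow min-cut, the minimum cut capacity equals the max flow.
In the residual graph, reachable from Res: {Res, TankA, TankB}.
Min-cut edges: Res→Out (7), TankB→Out (4); capacity 7 + 4 = 11.

11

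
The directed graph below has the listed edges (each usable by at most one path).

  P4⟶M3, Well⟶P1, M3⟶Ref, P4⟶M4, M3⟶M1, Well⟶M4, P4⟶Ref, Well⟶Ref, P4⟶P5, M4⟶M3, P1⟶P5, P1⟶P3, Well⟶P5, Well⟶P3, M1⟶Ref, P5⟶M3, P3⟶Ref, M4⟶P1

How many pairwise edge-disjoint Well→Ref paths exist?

Assign every edge capacity 1; by Menger, the answer equals the max flow.
Path Well→Ref (+1); total 1.
Path Well→P3→Ref (+1); total 2.
Path Well→M4→M3→Ref (+1); total 3.
Path Well→P5→M3→M1→Ref (+1); total 4.
No residual Well→Ref path; max flow = 4.
Certifying cut of size 4: {P3→Ref, P5→M3, Well→M4, Well→Ref}.

4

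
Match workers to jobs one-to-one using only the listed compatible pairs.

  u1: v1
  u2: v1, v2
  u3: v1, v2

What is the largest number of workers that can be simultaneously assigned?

2

Unit-capacity flow: source→left, listed edges, right→sink; max matching = max flow.
Augmenting path u1→v1 (+1); matched 1.
Augmenting path u2→v2 (+1); matched 2.
No augmenting path remains; maximum matching = 2.
König certificate: {v1, v2} is a vertex cover of size 2 (every listed pair touches it), so no matching can be larger.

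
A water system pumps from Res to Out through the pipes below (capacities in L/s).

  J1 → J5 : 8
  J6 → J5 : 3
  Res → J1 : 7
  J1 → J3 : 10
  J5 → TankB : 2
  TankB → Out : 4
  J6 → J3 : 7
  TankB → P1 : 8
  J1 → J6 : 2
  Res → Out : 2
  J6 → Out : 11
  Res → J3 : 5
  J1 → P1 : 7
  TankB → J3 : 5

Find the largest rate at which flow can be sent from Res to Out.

Augment Res→Out: bottleneck 2, flow now 2.
Augment Res→J1→J6→Out: bottleneck 2, flow now 4.
Augment Res→J1→J5→TankB→Out: bottleneck 2, flow now 6.
No augmenting path remains; maximum flow = 6.
In the residual graph, reachable from Res: {Res, J1, J5, P1, J3}.
Min-cut edges: Res→Out (2), J1→J6 (2), J5→TankB (2); capacity 2 + 2 + 2 = 6.
This cut is saturated, so no flow can exceed 6.

6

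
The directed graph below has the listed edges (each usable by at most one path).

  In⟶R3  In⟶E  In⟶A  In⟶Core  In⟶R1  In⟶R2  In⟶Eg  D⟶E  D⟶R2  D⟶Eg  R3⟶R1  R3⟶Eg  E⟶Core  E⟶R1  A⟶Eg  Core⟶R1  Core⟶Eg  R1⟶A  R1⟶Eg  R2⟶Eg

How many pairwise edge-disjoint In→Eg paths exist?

6

Assign every edge capacity 1; by Menger, the answer equals the max flow.
Path In→Eg (+1); total 1.
Path In→R3→Eg (+1); total 2.
Path In→A→Eg (+1); total 3.
Path In→Core→Eg (+1); total 4.
Path In→R1→Eg (+1); total 5.
Path In→R2→Eg (+1); total 6.
No residual In→Eg path; max flow = 6.
Certifying cut of size 6: {A→Eg, Core→Eg, In→Eg, In→R2, In→R3, R1→Eg}.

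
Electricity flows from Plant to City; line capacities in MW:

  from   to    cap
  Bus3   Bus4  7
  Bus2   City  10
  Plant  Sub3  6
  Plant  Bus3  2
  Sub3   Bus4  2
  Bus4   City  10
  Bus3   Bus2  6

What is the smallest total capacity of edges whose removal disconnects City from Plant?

Augment Plant→Bus3→Bus2→City: bottleneck 2, flow now 2.
Augment Plant→Sub3→Bus4→City: bottleneck 2, flow now 4.
No augmenting path remains; maximum flow = 4.
By max-flow min-cut, the minimum cut capacity equals the max flow.
In the residual graph, reachable from Plant: {Plant, Sub3}.
Min-cut edges: Plant→Bus3 (2), Sub3→Bus4 (2); capacity 2 + 2 = 4.

4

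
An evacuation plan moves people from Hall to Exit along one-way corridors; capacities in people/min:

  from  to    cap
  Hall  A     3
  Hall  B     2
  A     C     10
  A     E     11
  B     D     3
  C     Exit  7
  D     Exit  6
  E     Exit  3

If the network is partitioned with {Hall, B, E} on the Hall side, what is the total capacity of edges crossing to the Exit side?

Edges leaving {Hall, B, E}: Hall→A (3), B→D (3), E→Exit (3).
Cut capacity = 3 + 3 + 3 = 9.

9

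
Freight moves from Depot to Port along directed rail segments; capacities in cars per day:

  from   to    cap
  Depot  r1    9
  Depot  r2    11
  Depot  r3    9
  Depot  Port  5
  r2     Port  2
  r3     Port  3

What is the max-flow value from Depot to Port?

10

Augment Depot→Port: bottleneck 5, flow now 5.
Augment Depot→r2→Port: bottleneck 2, flow now 7.
Augment Depot→r3→Port: bottleneck 3, flow now 10.
No augmenting path remains; maximum flow = 10.
In the residual graph, reachable from Depot: {Depot, r1, r2, r3}.
Min-cut edges: Depot→Port (5), r2→Port (2), r3→Port (3); capacity 5 + 2 + 3 = 10.
This cut is saturated, so no flow can exceed 10.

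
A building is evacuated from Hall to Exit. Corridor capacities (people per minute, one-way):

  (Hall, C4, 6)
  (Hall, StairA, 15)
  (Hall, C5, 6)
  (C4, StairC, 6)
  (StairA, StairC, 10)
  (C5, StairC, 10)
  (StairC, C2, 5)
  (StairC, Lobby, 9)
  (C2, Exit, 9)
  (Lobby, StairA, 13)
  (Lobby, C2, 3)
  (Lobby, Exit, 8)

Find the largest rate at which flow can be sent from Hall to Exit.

Augment Hall→C4→StairC→C2→Exit: bottleneck 5, flow now 5.
Augment Hall→C4→StairC→Lobby→Exit: bottleneck 1, flow now 6.
Augment Hall→StairA→StairC→Lobby→Exit: bottleneck 7, flow now 13.
Augment Hall→StairA→StairC→Lobby→C2→Exit: bottleneck 1, flow now 14.
No augmenting path remains; maximum flow = 14.
In the residual graph, reachable from Hall: {Hall, C4, StairA, C5, StairC}.
Min-cut edges: StairC→C2 (5), StairC→Lobby (9); capacity 5 + 9 = 14.
This cut is saturated, so no flow can exceed 14.

14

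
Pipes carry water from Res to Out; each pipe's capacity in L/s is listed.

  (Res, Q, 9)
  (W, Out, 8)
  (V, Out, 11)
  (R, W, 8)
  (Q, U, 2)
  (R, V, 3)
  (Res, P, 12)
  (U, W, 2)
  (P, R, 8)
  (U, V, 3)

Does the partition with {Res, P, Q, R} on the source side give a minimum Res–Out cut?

No — its capacity is 13, but the minimum cut has capacity 10.

Given cut capacity: 2 + 3 + 8 = 13.
Augment Res→P→R→V→Out: bottleneck 3, flow now 3.
Augment Res→P→R→W→Out: bottleneck 5, flow now 8.
Augment Res→Q→U→V→Out: bottleneck 2, flow now 10.
No augmenting path remains; maximum flow = 10.
In the residual graph, reachable from Res: {Res, P, Q}.
Min-cut edges: P→R (8), Q→U (2); capacity 8 + 2 = 10.
Cut capacity 13 exceeds the max flow 10, so it is not minimum.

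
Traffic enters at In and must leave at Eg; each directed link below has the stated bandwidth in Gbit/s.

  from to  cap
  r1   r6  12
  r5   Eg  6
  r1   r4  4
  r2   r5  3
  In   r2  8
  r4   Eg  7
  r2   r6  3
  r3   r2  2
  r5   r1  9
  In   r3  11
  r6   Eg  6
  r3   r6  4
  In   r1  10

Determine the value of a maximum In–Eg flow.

13

Augment In→r1→r4→Eg: bottleneck 4, flow now 4.
Augment In→r1→r6→Eg: bottleneck 6, flow now 10.
Augment In→r2→r5→Eg: bottleneck 3, flow now 13.
No augmenting path remains; maximum flow = 13.
In the residual graph, reachable from In: {In, r1, r2, r3, r6}.
Min-cut edges: r1→r4 (4), r2→r5 (3), r6→Eg (6); capacity 4 + 3 + 6 = 13.
This cut is saturated, so no flow can exceed 13.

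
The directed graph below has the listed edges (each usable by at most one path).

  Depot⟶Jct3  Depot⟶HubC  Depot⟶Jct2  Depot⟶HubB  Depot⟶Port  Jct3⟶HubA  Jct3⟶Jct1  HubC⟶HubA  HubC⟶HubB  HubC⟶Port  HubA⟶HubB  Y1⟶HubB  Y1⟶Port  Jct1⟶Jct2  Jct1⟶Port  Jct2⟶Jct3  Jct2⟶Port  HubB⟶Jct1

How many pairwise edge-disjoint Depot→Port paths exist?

Assign every edge capacity 1; by Menger, the answer equals the max flow.
Path Depot→Port (+1); total 1.
Path Depot→HubC→Port (+1); total 2.
Path Depot→Jct2→Port (+1); total 3.
Path Depot→Jct3→Jct1→Port (+1); total 4.
No residual Depot→Port path; max flow = 4.
Certifying cut of size 4: {Depot→HubC, Depot→Port, Jct1→Port, Jct2→Port}.

4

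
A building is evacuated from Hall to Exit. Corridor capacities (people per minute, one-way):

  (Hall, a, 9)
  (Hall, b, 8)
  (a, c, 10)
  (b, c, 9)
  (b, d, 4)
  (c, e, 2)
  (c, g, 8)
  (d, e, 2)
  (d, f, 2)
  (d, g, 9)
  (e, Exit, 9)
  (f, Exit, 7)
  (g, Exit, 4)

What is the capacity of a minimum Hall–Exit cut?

10

Augment Hall→a→c→e→Exit: bottleneck 2, flow now 2.
Augment Hall→a→c→g→Exit: bottleneck 4, flow now 6.
Augment Hall→b→d→e→Exit: bottleneck 2, flow now 8.
Augment Hall→b→d→f→Exit: bottleneck 2, flow now 10.
No augmenting path remains; maximum flow = 10.
By max-flow min-cut, the minimum cut capacity equals the max flow.
In the residual graph, reachable from Hall: {Hall, a, b, c, g}.
Min-cut edges: b→d (4), c→e (2), g→Exit (4); capacity 4 + 2 + 4 = 10.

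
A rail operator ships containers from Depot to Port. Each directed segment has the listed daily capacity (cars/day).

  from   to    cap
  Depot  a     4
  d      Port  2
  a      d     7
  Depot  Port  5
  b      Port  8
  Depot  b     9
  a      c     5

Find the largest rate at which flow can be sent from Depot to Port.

Augment Depot→Port: bottleneck 5, flow now 5.
Augment Depot→b→Port: bottleneck 8, flow now 13.
Augment Depot→a→d→Port: bottleneck 2, flow now 15.
No augmenting path remains; maximum flow = 15.
In the residual graph, reachable from Depot: {Depot, a, b, c, d}.
Min-cut edges: Depot→Port (5), b→Port (8), d→Port (2); capacity 5 + 8 + 2 = 15.
This cut is saturated, so no flow can exceed 15.

15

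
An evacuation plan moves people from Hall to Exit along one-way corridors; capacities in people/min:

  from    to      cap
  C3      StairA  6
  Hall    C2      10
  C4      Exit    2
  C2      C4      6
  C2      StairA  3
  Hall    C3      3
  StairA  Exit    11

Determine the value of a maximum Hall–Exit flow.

Augment Hall→C2→StairA→Exit: bottleneck 3, flow now 3.
Augment Hall→C2→C4→Exit: bottleneck 2, flow now 5.
Augment Hall→C3→StairA→Exit: bottleneck 3, flow now 8.
No augmenting path remains; maximum flow = 8.
In the residual graph, reachable from Hall: {Hall, C2, C4}.
Min-cut edges: Hall→C3 (3), C2→StairA (3), C4→Exit (2); capacity 3 + 3 + 2 = 8.
This cut is saturated, so no flow can exceed 8.

8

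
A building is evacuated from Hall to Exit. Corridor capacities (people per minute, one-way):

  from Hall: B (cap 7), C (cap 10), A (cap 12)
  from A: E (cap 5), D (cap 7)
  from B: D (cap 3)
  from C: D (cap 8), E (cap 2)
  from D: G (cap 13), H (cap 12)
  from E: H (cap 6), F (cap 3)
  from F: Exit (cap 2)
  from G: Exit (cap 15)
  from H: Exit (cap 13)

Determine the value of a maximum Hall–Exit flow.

Augment Hall→A→D→G→Exit: bottleneck 7, flow now 7.
Augment Hall→A→E→F→Exit: bottleneck 2, flow now 9.
Augment Hall→A→E→H→Exit: bottleneck 3, flow now 12.
Augment Hall→B→D→G→Exit: bottleneck 3, flow now 15.
Augment Hall→C→D→G→Exit: bottleneck 3, flow now 18.
Augment Hall→C→D→H→Exit: bottleneck 5, flow now 23.
Augment Hall→C→E→H→Exit: bottleneck 2, flow now 25.
No augmenting path remains; maximum flow = 25.
In the residual graph, reachable from Hall: {Hall, B}.
Min-cut edges: Hall→A (12), Hall→C (10), B→D (3); capacity 12 + 10 + 3 = 25.
This cut is saturated, so no flow can exceed 25.

25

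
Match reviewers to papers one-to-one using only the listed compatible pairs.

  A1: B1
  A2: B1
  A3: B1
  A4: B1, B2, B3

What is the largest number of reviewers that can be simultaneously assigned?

Unit-capacity flow: source→left, listed edges, right→sink; max matching = max flow.
Augmenting path A1→B1 (+1); matched 1.
Augmenting path A4→B2 (+1); matched 2.
No augmenting path remains; maximum matching = 2.
König certificate: {A4, B1} is a vertex cover of size 2 (every listed pair touches it), so no matching can be larger.

2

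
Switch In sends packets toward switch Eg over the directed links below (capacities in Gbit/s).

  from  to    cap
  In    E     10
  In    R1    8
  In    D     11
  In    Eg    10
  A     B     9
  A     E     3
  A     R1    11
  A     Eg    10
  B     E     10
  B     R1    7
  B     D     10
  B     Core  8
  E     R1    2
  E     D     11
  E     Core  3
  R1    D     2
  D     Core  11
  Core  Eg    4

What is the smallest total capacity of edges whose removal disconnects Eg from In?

Augment In→Eg: bottleneck 10, flow now 10.
Augment In→E→Core→Eg: bottleneck 3, flow now 13.
Augment In→D→Core→Eg: bottleneck 1, flow now 14.
No augmenting path remains; maximum flow = 14.
By max-flow min-cut, the minimum cut capacity equals the max flow.
In the residual graph, reachable from In: {In, E, R1, D, Core}.
Min-cut edges: In→Eg (10), Core→Eg (4); capacity 10 + 4 = 14.

14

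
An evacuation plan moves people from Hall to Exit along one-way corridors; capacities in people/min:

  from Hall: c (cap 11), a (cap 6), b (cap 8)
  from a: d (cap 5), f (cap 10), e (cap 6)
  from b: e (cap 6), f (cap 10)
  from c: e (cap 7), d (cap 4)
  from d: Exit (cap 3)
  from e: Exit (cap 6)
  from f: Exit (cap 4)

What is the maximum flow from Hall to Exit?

Augment Hall→a→d→Exit: bottleneck 3, flow now 3.
Augment Hall→a→e→Exit: bottleneck 3, flow now 6.
Augment Hall→b→e→Exit: bottleneck 3, flow now 9.
Augment Hall→b→f→Exit: bottleneck 4, flow now 13.
No augmenting path remains; maximum flow = 13.
In the residual graph, reachable from Hall: {Hall, a, b, c, d, e, f}.
Min-cut edges: d→Exit (3), e→Exit (6), f→Exit (4); capacity 3 + 6 + 4 = 13.
This cut is saturated, so no flow can exceed 13.

13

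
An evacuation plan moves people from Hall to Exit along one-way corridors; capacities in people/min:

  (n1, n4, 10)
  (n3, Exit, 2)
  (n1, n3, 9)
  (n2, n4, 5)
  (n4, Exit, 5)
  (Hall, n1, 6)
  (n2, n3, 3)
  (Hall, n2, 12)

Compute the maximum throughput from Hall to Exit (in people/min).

Augment Hall→n1→n3→Exit: bottleneck 2, flow now 2.
Augment Hall→n1→n4→Exit: bottleneck 4, flow now 6.
Augment Hall→n2→n4→Exit: bottleneck 1, flow now 7.
No augmenting path remains; maximum flow = 7.
In the residual graph, reachable from Hall: {Hall, n1, n2, n3, n4}.
Min-cut edges: n3→Exit (2), n4→Exit (5); capacity 2 + 5 = 7.
This cut is saturated, so no flow can exceed 7.

7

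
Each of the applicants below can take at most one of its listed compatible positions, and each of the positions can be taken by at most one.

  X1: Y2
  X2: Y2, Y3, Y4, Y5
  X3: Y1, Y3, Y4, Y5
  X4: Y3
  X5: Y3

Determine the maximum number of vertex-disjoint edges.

4

Unit-capacity flow: source→left, listed edges, right→sink; max matching = max flow.
Augmenting path X1→Y2 (+1); matched 1.
Augmenting path X2→Y3 (+1); matched 2.
Augmenting path X3→Y1 (+1); matched 3.
Augmenting path X4→Y3→X2→Y4 (+1); matched 4.
No augmenting path remains; maximum matching = 4.
König certificate: {X1, X2, X3, Y3} is a vertex cover of size 4 (every listed pair touches it), so no matching can be larger.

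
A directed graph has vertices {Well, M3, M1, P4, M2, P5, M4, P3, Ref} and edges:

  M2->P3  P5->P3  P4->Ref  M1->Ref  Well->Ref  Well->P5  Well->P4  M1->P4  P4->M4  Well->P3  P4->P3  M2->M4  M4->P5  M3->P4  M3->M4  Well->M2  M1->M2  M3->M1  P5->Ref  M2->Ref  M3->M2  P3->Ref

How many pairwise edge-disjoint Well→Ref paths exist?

Assign every edge capacity 1; by Menger, the answer equals the max flow.
Path Well→Ref (+1); total 1.
Path Well→P4→Ref (+1); total 2.
Path Well→M2→Ref (+1); total 3.
Path Well→P5→Ref (+1); total 4.
Path Well→P3→Ref (+1); total 5.
No residual Well→Ref path; max flow = 5.
Certifying cut of size 5: {Well→M2, Well→P3, Well→P4, Well→P5, Well→Ref}.

5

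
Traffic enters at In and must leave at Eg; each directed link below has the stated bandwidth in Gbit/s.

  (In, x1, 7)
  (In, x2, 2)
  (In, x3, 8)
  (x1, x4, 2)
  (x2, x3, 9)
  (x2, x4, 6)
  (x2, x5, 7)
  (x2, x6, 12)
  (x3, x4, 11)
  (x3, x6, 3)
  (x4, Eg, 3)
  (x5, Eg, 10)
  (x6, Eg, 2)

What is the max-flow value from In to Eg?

Augment In→x1→x4→Eg: bottleneck 2, flow now 2.
Augment In→x2→x4→Eg: bottleneck 1, flow now 3.
Augment In→x2→x5→Eg: bottleneck 1, flow now 4.
Augment In→x3→x6→Eg: bottleneck 2, flow now 6.
Augment In→x3→x4→x2→x5→Eg: bottleneck 1, flow now 7. (uses reverse residual edge)
No augmenting path remains; maximum flow = 7.
In the residual graph, reachable from In: {In, x1, x3, x4, x6}.
Min-cut edges: In→x2 (2), x4→Eg (3), x6→Eg (2); capacity 2 + 3 + 2 = 7.
This cut is saturated, so no flow can exceed 7.

7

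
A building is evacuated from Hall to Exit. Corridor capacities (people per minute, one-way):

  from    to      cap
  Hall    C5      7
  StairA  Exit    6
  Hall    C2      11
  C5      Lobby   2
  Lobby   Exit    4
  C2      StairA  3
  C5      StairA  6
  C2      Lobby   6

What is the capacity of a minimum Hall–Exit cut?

10

Augment Hall→C5→StairA→Exit: bottleneck 6, flow now 6.
Augment Hall→C5→Lobby→Exit: bottleneck 1, flow now 7.
Augment Hall→C2→Lobby→Exit: bottleneck 3, flow now 10.
No augmenting path remains; maximum flow = 10.
By max-flow min-cut, the minimum cut capacity equals the max flow.
In the residual graph, reachable from Hall: {Hall, C5, C2, StairA, Lobby}.
Min-cut edges: StairA→Exit (6), Lobby→Exit (4); capacity 6 + 4 = 10.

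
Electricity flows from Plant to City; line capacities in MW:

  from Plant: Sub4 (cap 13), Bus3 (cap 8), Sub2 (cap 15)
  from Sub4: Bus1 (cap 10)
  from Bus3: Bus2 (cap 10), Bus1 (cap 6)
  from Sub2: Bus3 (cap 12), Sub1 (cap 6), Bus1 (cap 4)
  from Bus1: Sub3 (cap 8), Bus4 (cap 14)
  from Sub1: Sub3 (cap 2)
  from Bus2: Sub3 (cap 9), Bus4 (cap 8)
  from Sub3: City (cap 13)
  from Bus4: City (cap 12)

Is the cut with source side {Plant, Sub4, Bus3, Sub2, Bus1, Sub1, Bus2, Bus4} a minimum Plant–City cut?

Given cut capacity: 8 + 2 + 9 + 12 = 31.
Augment Plant→Sub4→Bus1→Sub3→City: bottleneck 8, flow now 8.
Augment Plant→Sub4→Bus1→Bus4→City: bottleneck 2, flow now 10.
Augment Plant→Bus3→Bus1→Bus4→City: bottleneck 6, flow now 16.
Augment Plant→Bus3→Bus2→Sub3→City: bottleneck 2, flow now 18.
Augment Plant→Sub2→Bus1→Bus4→City: bottleneck 4, flow now 22.
Augment Plant→Sub2→Sub1→Sub3→City: bottleneck 2, flow now 24.
Augment Plant→Sub2→Bus3→Bus2→Sub3→City: bottleneck 1, flow now 25.
No augmenting path remains; maximum flow = 25.
In the residual graph, reachable from Plant: {Plant, Sub4, Bus3, Sub2, Bus1, Sub1, Bus2, Sub3, Bus4}.
Min-cut edges: Sub3→City (13), Bus4→City (12); capacity 13 + 12 = 25.
Cut capacity 31 exceeds the max flow 25, so it is not minimum.

No — its capacity is 31, but the minimum cut has capacity 25.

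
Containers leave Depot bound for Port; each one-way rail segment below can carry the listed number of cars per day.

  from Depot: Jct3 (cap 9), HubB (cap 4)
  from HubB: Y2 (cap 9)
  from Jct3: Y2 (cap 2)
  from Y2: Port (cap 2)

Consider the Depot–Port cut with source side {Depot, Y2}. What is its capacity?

15

Edges leaving {Depot, Y2}: Depot→HubB (4), Depot→Jct3 (9), Y2→Port (2).
Cut capacity = 4 + 9 + 2 = 15.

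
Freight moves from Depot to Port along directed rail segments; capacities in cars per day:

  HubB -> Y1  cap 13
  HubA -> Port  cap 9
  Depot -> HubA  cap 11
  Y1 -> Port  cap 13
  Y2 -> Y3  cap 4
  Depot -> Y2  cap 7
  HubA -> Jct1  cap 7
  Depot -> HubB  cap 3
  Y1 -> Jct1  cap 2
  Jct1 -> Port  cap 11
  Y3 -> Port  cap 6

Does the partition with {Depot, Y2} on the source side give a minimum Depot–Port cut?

Given cut capacity: 11 + 3 + 4 = 18.
Augment Depot→HubA→Port: bottleneck 9, flow now 9.
Augment Depot→HubA→Jct1→Port: bottleneck 2, flow now 11.
Augment Depot→HubB→Y1→Port: bottleneck 3, flow now 14.
Augment Depot→Y2→Y3→Port: bottleneck 4, flow now 18.
No augmenting path remains; maximum flow = 18.
Cut capacity 18 equals the max flow, so it is a minimum cut.

Yes — it is a minimum cut (capacity 18).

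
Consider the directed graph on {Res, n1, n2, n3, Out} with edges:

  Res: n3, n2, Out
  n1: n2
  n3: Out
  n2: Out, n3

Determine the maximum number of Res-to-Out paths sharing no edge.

3

Assign every edge capacity 1; by Menger, the answer equals the max flow.
Path Res→Out (+1); total 1.
Path Res→n2→Out (+1); total 2.
Path Res→n3→Out (+1); total 3.
No residual Res→Out path; max flow = 3.
Certifying cut of size 3: {Res→Out, Res→n2, Res→n3}.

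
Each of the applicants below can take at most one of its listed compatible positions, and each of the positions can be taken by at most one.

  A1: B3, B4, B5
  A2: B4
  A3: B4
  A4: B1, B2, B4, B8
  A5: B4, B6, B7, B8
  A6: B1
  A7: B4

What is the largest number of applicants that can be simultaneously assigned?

Unit-capacity flow: source→left, listed edges, right→sink; max matching = max flow.
Augmenting path A1→B3 (+1); matched 1.
Augmenting path A2→B4 (+1); matched 2.
Augmenting path A4→B1 (+1); matched 3.
Augmenting path A5→B6 (+1); matched 4.
Augmenting path A6→B1→A4→B2 (+1); matched 5.
No augmenting path remains; maximum matching = 5.
König certificate: {A1, A4, A5, A6, B4} is a vertex cover of size 5 (every listed pair touches it), so no matching can be larger.

5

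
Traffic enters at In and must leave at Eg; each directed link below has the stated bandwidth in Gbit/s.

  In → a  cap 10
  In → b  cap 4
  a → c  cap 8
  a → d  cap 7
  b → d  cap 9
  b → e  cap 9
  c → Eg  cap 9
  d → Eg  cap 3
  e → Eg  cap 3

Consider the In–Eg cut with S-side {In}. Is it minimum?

Given cut capacity: 10 + 4 = 14.
Augment In→a→c→Eg: bottleneck 8, flow now 8.
Augment In→a→d→Eg: bottleneck 2, flow now 10.
Augment In→b→d→Eg: bottleneck 1, flow now 11.
Augment In→b→e→Eg: bottleneck 3, flow now 14.
No augmenting path remains; maximum flow = 14.
Cut capacity 14 equals the max flow, so it is a minimum cut.

Yes — it is a minimum cut (capacity 14).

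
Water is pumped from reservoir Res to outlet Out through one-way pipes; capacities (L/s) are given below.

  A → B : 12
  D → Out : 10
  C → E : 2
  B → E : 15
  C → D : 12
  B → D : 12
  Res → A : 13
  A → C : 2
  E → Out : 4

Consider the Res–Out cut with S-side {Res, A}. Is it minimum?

No — its capacity is 14, but the minimum cut has capacity 13.

Given cut capacity: 12 + 2 = 14.
Augment Res→A→B→D→Out: bottleneck 10, flow now 10.
Augment Res→A→B→E→Out: bottleneck 2, flow now 12.
Augment Res→A→C→E→Out: bottleneck 1, flow now 13.
No augmenting path remains; maximum flow = 13.
In the residual graph, reachable from Res: {Res}.
Min-cut edges: Res→A (13); capacity 13 = 13.
Cut capacity 14 exceeds the max flow 13, so it is not minimum.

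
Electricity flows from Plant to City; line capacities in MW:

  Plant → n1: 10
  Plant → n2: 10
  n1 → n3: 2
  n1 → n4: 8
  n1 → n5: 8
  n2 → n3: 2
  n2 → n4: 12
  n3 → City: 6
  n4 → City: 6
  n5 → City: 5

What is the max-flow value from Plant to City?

15

Augment Plant→n1→n3→City: bottleneck 2, flow now 2.
Augment Plant→n1→n4→City: bottleneck 6, flow now 8.
Augment Plant→n1→n5→City: bottleneck 2, flow now 10.
Augment Plant→n2→n3→City: bottleneck 2, flow now 12.
Augment Plant→n2→n4→n1→n5→City: bottleneck 3, flow now 15. (uses reverse residual edge)
No augmenting path remains; maximum flow = 15.
In the residual graph, reachable from Plant: {Plant, n1, n2, n4, n5}.
Min-cut edges: n1→n3 (2), n2→n3 (2), n4→City (6), n5→City (5); capacity 2 + 2 + 6 + 5 = 15.
This cut is saturated, so no flow can exceed 15.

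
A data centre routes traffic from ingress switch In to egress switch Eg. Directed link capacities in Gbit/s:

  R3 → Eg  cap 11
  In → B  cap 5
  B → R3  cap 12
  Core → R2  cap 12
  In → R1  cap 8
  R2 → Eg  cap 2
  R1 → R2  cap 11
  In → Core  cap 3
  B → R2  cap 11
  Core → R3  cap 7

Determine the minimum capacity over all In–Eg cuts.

10

Augment In→B→R3→Eg: bottleneck 5, flow now 5.
Augment In→R1→R2→Eg: bottleneck 2, flow now 7.
Augment In→Core→R3→Eg: bottleneck 3, flow now 10.
No augmenting path remains; maximum flow = 10.
By max-flow min-cut, the minimum cut capacity equals the max flow.
In the residual graph, reachable from In: {In, R1, R2}.
Min-cut edges: In→B (5), In→Core (3), R2→Eg (2); capacity 5 + 3 + 2 = 10.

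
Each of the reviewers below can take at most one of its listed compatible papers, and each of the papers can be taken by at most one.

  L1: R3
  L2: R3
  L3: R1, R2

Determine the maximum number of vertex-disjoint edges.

2

Unit-capacity flow: source→left, listed edges, right→sink; max matching = max flow.
Augmenting path L1→R3 (+1); matched 1.
Augmenting path L3→R1 (+1); matched 2.
No augmenting path remains; maximum matching = 2.
König certificate: {L3, R3} is a vertex cover of size 2 (every listed pair touches it), so no matching can be larger.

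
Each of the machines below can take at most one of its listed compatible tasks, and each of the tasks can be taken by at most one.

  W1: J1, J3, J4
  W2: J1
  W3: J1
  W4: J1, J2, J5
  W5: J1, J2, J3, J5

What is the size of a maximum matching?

4

Unit-capacity flow: source→left, listed edges, right→sink; max matching = max flow.
Augmenting path W1→J1 (+1); matched 1.
Augmenting path W4→J2 (+1); matched 2.
Augmenting path W5→J3 (+1); matched 3.
Augmenting path W2→J1→W1→J4 (+1); matched 4.
No augmenting path remains; maximum matching = 4.
König certificate: {W1, W4, W5, J1} is a vertex cover of size 4 (every listed pair touches it), so no matching can be larger.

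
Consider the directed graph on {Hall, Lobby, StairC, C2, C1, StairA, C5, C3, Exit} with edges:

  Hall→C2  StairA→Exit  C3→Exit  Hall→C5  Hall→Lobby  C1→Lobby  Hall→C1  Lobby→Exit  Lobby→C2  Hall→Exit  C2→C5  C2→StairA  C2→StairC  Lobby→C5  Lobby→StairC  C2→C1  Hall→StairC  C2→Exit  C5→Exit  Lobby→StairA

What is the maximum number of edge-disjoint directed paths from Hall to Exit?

5

Assign every edge capacity 1; by Menger, the answer equals the max flow.
Path Hall→Exit (+1); total 1.
Path Hall→Lobby→Exit (+1); total 2.
Path Hall→C2→Exit (+1); total 3.
Path Hall→C5→Exit (+1); total 4.
Path Hall→C1→Lobby→StairA→Exit (+1); total 5.
No residual Hall→Exit path; max flow = 5.
Certifying cut of size 5: {Hall→C1, Hall→C2, Hall→C5, Hall→Exit, Hall→Lobby}.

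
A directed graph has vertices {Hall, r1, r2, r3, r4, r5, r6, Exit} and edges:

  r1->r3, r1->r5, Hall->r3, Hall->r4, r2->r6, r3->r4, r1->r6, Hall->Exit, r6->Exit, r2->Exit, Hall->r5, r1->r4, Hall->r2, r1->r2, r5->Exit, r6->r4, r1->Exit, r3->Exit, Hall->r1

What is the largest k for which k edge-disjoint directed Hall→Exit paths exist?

Assign every edge capacity 1; by Menger, the answer equals the max flow.
Path Hall→Exit (+1); total 1.
Path Hall→r1→Exit (+1); total 2.
Path Hall→r2→Exit (+1); total 3.
Path Hall→r3→Exit (+1); total 4.
Path Hall→r5→Exit (+1); total 5.
No residual Hall→Exit path; max flow = 5.
Certifying cut of size 5: {Hall→Exit, Hall→r1, Hall→r2, Hall→r3, Hall→r5}.

5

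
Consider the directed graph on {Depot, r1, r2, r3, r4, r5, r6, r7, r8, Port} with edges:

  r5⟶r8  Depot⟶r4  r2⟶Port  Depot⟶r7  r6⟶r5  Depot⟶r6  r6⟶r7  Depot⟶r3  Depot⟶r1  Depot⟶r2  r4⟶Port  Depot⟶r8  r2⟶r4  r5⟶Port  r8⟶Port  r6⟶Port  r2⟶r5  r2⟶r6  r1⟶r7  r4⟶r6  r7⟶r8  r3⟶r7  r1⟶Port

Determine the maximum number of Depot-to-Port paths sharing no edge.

5

Assign every edge capacity 1; by Menger, the answer equals the max flow.
Path Depot→r1→Port (+1); total 1.
Path Depot→r2→Port (+1); total 2.
Path Depot→r4→Port (+1); total 3.
Path Depot→r6→Port (+1); total 4.
Path Depot→r8→Port (+1); total 5.
No residual Depot→Port path; max flow = 5.
Certifying cut of size 5: {Depot→r1, Depot→r2, Depot→r4, Depot→r6, r8→Port}.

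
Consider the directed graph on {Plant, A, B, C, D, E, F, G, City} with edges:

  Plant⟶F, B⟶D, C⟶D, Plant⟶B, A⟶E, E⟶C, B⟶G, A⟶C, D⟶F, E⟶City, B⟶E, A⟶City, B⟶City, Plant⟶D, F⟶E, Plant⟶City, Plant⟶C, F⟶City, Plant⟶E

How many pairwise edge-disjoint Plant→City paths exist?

4

Assign every edge capacity 1; by Menger, the answer equals the max flow.
Path Plant→City (+1); total 1.
Path Plant→B→City (+1); total 2.
Path Plant→E→City (+1); total 3.
Path Plant→F→City (+1); total 4.
No residual Plant→City path; max flow = 4.
Certifying cut of size 4: {E→City, F→City, Plant→B, Plant→City}.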